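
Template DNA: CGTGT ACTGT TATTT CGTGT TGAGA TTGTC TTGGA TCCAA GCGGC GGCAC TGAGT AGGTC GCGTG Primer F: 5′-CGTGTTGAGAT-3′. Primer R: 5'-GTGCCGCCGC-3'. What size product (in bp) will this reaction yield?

Scanning the template, CGTGTTGAGAT occurs at positions 16–26; this primer anneals to the bottom strand there with its 3' end pointing downstream.
Taking the reverse complement of GTGCCGCCGC gives GCGGCGGCAC, found at positions 41–50 on the template; the primer anneals here to the top strand with its 3' end pointing upstream.
Amplicon spans positions 16–50: 35 bp.

35 bp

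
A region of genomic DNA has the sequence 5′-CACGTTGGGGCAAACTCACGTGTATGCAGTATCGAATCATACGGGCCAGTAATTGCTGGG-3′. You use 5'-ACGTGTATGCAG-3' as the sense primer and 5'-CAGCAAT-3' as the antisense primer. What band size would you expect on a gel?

Forward primer ACGTGTATGCAG is found on the top strand at positions 18–29.
Reverse complement of the reverse primer: ATTGCTG. This occurs on the top strand at positions 52–58.
The product runs from position 18 to position 58, so its length is 58 − 18 + 1 = 41 bp.

41 bp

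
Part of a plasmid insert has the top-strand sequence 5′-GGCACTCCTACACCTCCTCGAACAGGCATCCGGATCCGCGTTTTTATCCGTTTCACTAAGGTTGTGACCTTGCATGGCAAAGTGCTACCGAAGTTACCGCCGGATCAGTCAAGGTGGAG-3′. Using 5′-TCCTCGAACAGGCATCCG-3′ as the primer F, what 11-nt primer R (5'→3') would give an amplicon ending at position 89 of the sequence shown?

The forward primer binds at positions 15–32; the product's 3' end on the top strand is position 89.
The reverse primer anneals to the top strand over positions 79–89, i.e. to AAAGTGCTACC.
Its sequence written 5'→3' is the reverse complement: GGTAGCACTTT.

5'-GGTAGCACTTT-3'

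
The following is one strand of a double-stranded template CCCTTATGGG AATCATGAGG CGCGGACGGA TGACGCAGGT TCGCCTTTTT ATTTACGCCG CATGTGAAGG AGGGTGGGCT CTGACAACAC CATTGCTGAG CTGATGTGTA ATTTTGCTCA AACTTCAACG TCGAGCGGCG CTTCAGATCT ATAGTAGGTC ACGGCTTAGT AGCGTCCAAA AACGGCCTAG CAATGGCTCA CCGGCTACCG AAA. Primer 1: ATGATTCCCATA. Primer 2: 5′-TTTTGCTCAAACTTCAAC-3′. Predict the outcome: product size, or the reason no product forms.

Primer 1 (ATGATTCCCATA) has reverse complement TATGGGAATCAT, which matches the top strand at positions 5–16; primer 1 anneals to the top strand there with its 3' end pointing upstream toward position 5.
Primer 2 (TTTTGCTCAAACTTCAAC) matches the top strand directly at positions 112–129; it anneals to the bottom strand with its 3' end pointing downstream toward position 129.
The 3' ends diverge (primer 1 extends toward position 1, primer 2 toward position 213), so the primers never converge on a shared product.

No product — the primers' 3' ends point away from each other.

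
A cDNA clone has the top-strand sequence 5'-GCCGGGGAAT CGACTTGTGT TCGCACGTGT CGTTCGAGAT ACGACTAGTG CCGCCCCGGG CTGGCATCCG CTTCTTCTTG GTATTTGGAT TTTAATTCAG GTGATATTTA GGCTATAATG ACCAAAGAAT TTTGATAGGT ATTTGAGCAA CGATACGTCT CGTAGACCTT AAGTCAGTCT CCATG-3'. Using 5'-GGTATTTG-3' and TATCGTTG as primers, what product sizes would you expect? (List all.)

The forward primer GGTATTTG matches the top strand at positions 80–87, 138–145.
The reverse primer's reverse complement is CAACGATA, matching at positions 148–155.
Each forward site pairs with the reverse site to give a product ending at position 155: sizes 76, 18 bp.

76 bp, 18 bp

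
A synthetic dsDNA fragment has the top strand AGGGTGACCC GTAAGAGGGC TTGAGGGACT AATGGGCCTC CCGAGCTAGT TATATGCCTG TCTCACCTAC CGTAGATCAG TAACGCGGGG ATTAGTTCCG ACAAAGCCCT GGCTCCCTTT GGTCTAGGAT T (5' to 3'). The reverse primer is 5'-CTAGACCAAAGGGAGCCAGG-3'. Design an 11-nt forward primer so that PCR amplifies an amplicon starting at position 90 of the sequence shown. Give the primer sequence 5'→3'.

The reverse primer's reverse complement CCTGGCTCCCTTTGGTCTAG matches the template at positions 108–127; the product starts at position 90.
The forward primer is identical to the top strand over positions 90–100: GATTAGTTCCG.

5'-GATTAGTTCCG-3'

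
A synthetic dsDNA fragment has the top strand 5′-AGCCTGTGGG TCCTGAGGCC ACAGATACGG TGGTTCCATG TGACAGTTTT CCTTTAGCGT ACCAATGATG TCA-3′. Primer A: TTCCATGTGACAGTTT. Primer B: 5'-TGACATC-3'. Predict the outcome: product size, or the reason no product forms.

Yes — a 40 bp product.

Primer A (TTCCATGTGACAGTTT) matches the top strand at positions 34–49; it acts as a forward primer.
Primer B's reverse complement is GATGTCA, matching the top strand at positions 67–73; it acts as a reverse primer.
The 3' ends face each other across positions 34–73, giving a 40 bp product.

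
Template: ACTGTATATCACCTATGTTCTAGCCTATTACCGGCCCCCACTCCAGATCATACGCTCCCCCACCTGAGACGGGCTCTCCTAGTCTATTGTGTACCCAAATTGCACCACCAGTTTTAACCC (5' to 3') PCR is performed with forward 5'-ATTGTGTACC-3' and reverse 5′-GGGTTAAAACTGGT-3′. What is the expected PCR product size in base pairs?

The forward primer matches the template at positions 86–95.
Reverse complement of the reverse primer: ACCAGTTTTAACCC. This occurs on the top strand at positions 107–120.
The product runs from position 86 to position 120, so its length is 120 − 86 + 1 = 35 bp.

35 bp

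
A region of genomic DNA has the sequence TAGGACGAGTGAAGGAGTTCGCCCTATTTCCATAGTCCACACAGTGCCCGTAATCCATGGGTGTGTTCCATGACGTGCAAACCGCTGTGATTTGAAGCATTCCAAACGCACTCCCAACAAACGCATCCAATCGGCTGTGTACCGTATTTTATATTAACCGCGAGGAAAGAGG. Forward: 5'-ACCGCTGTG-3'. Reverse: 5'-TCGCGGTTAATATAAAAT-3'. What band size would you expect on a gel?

83 bp

Forward primer ACCGCTGTG is found on the top strand at positions 81–89.
Reverse complement of the reverse primer: ATTTTATATTAACCGCGA. This occurs on the top strand at positions 146–163.
Amplicon spans positions 81–163: 83 bp.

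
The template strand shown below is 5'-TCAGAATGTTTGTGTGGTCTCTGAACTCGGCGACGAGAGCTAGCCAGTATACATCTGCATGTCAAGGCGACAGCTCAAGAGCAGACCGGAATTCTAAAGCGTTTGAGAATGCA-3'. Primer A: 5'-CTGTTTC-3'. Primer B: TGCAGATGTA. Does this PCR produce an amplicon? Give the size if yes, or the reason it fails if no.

No product — primer A has no binding site in the template.

Primer A (CTGTTTC) does not match the top strand, and its reverse complement GAAACAG does not match either.
With no annealing site for primer A, no amplification occurs.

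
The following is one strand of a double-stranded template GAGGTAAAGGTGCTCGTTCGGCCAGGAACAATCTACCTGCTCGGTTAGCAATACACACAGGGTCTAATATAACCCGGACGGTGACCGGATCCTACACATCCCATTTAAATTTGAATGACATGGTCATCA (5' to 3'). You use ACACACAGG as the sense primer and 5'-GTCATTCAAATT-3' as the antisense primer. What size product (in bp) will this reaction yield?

67 bp

Scanning the template, ACACACAGG occurs at positions 53–61; this primer anneals to the bottom strand there with its 3' end pointing downstream.
Reverse complement of the reverse primer: AATTTGAATGAC. This occurs on the top strand at positions 108–119.
The product runs from position 53 to position 119, so its length is 119 − 53 + 1 = 67 bp.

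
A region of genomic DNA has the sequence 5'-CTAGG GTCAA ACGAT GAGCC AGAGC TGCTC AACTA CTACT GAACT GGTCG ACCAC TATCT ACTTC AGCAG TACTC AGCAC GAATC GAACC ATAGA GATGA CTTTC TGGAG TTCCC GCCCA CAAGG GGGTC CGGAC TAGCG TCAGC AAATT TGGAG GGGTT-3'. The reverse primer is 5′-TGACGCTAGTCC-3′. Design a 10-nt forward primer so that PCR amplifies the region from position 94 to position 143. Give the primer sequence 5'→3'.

The reverse primer's reverse complement GGACTAGCGTCA matches the template at positions 132–143; the product starts at position 94.
The forward primer is identical to the top strand over positions 94–103: GAGATGACTT.

5'-GAGATGACTT-3'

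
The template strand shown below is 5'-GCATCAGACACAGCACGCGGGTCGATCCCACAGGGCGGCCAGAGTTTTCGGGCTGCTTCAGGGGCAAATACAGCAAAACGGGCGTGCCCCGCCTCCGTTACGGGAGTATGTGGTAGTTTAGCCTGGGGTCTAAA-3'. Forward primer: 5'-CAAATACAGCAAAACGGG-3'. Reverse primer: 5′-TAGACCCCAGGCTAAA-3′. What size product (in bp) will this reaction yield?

68 bp

Scanning the template, CAAATACAGCAAAACGGG occurs at positions 65–82; this primer anneals to the bottom strand there with its 3' end pointing downstream.
Reverse complement of the reverse primer: TTTAGCCTGGGGTCTA. This occurs on the top strand at positions 117–132.
The product runs from position 65 to position 132, so its length is 132 − 65 + 1 = 68 bp.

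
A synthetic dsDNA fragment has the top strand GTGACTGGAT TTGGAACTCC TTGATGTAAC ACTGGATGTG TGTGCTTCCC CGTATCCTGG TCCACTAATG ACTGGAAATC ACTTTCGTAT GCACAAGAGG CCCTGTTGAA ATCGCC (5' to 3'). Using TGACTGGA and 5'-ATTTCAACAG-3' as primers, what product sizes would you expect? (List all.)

The forward primer TGACTGGA matches the top strand at positions 2–9, 69–76.
The reverse primer's reverse complement is CTGTTGAAAT, matching at positions 103–112.
Each forward site pairs with the reverse site to give a product ending at position 112: sizes 111, 44 bp.

111 bp, 44 bp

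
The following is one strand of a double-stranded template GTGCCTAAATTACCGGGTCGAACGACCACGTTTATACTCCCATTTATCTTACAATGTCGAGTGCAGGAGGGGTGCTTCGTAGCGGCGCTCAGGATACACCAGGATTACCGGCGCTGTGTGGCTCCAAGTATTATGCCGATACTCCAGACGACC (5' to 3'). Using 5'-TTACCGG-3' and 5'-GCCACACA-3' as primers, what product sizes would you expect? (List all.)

113 bp, 18 bp

The forward primer TTACCGG matches the top strand at positions 10–16, 105–111.
The reverse primer's reverse complement is TGTGTGGC, matching at positions 115–122.
Each forward site pairs with the reverse site to give a product ending at position 122: sizes 113, 18 bp.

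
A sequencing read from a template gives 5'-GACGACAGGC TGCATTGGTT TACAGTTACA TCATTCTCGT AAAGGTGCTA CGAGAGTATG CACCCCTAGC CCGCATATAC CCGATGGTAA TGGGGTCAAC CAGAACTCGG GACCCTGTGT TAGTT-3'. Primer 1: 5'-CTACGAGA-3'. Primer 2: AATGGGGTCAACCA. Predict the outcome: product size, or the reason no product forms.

No product — both primers anneal to the same strand and extend in the same direction.

Primer 1 (CTACGAGA) matches the top strand at positions 48–55 (3' end points downstream).
Primer 2 (AATGGGGTCAACCA) also matches the top strand directly, at positions 89–102 — its reverse complement TGGTTGACCCCATT is not present.
Both primers anneal to the bottom strand with 3' ends pointing the same way, so neither can prime synthesis back toward the other.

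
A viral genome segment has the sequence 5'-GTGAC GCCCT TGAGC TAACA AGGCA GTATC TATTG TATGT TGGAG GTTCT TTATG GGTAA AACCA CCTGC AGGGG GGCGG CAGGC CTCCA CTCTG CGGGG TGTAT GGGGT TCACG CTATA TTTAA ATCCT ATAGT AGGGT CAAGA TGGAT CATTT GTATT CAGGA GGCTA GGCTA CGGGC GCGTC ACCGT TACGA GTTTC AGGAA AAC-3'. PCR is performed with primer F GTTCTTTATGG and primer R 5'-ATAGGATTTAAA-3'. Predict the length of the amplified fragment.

The forward primer matches the template at positions 46–56.
Taking the reverse complement of ATAGGATTTAAA gives TTTAAATCCTAT, found at positions 121–132 on the template; the primer anneals here to the top strand with its 3' end pointing upstream.
Amplicon spans positions 46–132: 87 bp.

87 bp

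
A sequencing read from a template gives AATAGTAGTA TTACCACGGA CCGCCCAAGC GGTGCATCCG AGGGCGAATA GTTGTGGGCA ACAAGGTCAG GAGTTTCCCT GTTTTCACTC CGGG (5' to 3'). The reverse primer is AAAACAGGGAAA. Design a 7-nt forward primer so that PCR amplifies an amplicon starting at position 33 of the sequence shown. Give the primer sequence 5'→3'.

The reverse primer's reverse complement TTTCCCTGTTTT matches the template at positions 74–85; the product starts at position 33.
The forward primer is identical to the top strand over positions 33–39: TGCATCC.

5'-TGCATCC-3'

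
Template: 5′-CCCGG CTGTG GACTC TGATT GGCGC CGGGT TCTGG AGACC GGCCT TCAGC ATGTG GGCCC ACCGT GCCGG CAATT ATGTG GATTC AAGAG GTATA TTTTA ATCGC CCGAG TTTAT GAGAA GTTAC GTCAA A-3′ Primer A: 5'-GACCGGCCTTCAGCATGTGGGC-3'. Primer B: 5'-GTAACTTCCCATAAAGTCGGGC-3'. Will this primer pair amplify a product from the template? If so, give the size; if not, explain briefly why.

Primer B (GTAACTTCCCATAAAGTCGGGC) does not match the top strand, and its reverse complement GCCCGACTTTATGGGAAGTTAC does not match either.
With no annealing site for primer B, no amplification occurs.

No product — primer B has no binding site in the template.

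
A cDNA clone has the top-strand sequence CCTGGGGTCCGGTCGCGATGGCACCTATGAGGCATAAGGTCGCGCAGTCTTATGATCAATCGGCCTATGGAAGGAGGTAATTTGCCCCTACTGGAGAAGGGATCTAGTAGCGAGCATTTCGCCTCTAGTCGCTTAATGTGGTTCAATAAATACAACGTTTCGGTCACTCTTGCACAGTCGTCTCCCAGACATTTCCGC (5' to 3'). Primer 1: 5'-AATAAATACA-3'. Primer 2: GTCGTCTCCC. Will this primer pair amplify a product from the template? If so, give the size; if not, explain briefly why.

Primer 1 (AATAAATACA) matches the top strand at positions 145–154 (3' end points downstream).
Primer 2 (GTCGTCTCCC) also matches the top strand directly, at positions 177–186 — its reverse complement GGGAGACGAC is not present.
Both primers anneal to the bottom strand with 3' ends pointing the same way, so neither can prime synthesis back toward the other.

No product — both primers anneal to the same strand and extend in the same direction.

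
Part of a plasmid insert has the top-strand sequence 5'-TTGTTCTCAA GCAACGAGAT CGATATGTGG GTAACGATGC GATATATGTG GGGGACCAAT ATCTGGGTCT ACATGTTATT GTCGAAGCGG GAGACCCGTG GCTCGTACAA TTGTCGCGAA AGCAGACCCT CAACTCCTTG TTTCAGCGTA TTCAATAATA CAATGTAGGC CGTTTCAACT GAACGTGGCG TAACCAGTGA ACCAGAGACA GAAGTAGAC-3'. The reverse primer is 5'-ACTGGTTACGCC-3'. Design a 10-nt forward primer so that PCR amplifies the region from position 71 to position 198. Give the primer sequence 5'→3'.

5'-ACATGTTATT-3'

The reverse primer's reverse complement GGCGTAACCAGT matches the template at positions 187–198; the product starts at position 71.
The forward primer is identical to the top strand over positions 71–80: ACATGTTATT.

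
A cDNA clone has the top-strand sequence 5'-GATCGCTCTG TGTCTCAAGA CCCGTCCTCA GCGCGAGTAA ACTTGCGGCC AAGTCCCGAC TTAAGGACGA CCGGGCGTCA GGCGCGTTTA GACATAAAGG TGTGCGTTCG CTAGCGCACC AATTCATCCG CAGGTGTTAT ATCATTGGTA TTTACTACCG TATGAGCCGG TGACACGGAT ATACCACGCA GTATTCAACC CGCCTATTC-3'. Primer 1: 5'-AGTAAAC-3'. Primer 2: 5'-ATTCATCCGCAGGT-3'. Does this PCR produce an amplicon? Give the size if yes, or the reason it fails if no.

No product — both primers anneal to the same strand and extend in the same direction.

Primer 1 (AGTAAAC) matches the top strand at positions 36–42 (3' end points downstream).
Primer 2 (ATTCATCCGCAGGT) also matches the top strand directly, at positions 122–135 — its reverse complement ACCTGCGGATGAAT is not present.
Both primers anneal to the bottom strand with 3' ends pointing the same way, so neither can prime synthesis back toward the other.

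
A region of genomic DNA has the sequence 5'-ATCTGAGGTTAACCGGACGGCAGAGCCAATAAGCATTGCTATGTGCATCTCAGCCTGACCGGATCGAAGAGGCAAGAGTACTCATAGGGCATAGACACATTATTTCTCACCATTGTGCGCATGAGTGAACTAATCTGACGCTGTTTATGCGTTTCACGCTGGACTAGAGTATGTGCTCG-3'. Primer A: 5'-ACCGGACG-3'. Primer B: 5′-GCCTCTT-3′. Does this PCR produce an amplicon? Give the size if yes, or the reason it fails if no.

Primer A (ACCGGACG) matches the top strand at positions 12–19; it acts as a forward primer.
Primer B's reverse complement is AAGAGGC, matching the top strand at positions 67–73; it acts as a reverse primer.
The 3' ends face each other across positions 12–73, giving a 62 bp product.

Yes — a 62 bp product.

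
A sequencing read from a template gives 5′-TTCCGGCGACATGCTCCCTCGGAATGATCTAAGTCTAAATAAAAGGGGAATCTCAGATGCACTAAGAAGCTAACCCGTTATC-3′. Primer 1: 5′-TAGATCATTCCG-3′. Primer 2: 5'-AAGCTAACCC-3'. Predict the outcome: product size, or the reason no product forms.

Primer 1 (TAGATCATTCCG) has reverse complement CGGAATGATCTA, which matches the top strand at positions 20–31; primer 1 anneals to the top strand there with its 3' end pointing upstream toward position 20.
Primer 2 (AAGCTAACCC) matches the top strand directly at positions 67–76; it anneals to the bottom strand with its 3' end pointing downstream toward position 76.
The 3' ends diverge (primer 1 extends toward position 1, primer 2 toward position 82), so the primers never converge on a shared product.

No product — the primers' 3' ends point away from each other.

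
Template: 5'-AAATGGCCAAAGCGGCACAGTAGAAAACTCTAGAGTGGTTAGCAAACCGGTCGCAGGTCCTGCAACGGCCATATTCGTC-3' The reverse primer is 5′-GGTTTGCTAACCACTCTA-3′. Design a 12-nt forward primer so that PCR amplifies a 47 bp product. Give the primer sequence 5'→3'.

5'-AATGGCCAAAGC-3'

The reverse primer's reverse complement TAGAGTGGTTAGCAAACC matches the template at positions 31–48, so the product ends at position 48.
A 47 bp product then starts at position 48 − 47 + 1 = 2.
The forward primer is identical to the top strand there: AATGGCCAAAGC.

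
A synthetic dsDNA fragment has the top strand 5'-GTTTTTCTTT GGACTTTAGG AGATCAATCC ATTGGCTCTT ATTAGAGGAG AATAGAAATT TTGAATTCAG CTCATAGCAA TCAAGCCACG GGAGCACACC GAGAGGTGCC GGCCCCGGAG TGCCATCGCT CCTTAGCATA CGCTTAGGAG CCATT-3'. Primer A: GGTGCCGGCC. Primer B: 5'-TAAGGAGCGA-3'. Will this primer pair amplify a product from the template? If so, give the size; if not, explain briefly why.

Yes — a 31 bp product.

Primer A (GGTGCCGGCC) matches the top strand at positions 105–114; it acts as a forward primer.
Primer B's reverse complement is TCGCTCCTTA, matching the top strand at positions 126–135; it acts as a reverse primer.
The 3' ends face each other across positions 105–135, giving a 31 bp product.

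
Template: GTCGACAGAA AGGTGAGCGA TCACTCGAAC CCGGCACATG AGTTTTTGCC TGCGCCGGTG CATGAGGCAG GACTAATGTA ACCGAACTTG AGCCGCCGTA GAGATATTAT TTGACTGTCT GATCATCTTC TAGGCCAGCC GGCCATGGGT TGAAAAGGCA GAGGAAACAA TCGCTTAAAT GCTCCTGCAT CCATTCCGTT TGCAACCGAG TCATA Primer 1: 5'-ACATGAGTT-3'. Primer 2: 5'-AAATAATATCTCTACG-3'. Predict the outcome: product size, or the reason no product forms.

Yes — a 77 bp product.

Primer 1 (ACATGAGTT) matches the top strand at positions 36–44; it acts as a forward primer.
Primer 2's reverse complement is CGTAGAGATATTATTT, matching the top strand at positions 97–112; it acts as a reverse primer.
The 3' ends face each other across positions 36–112, giving a 77 bp product.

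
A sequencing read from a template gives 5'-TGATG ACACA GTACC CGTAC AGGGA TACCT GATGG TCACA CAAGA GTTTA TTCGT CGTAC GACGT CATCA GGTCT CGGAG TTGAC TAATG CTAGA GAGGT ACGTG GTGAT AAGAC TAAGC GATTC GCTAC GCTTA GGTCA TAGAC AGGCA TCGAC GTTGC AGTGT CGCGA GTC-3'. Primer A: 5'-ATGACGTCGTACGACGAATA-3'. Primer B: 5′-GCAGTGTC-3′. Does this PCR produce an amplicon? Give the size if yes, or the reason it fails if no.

Primer A (ATGACGTCGTACGACGAATA) has reverse complement TATTCGTCGTACGACGTCAT, which matches the top strand at positions 49–68; primer A anneals to the top strand there with its 3' end pointing upstream toward position 49.
Primer B (GCAGTGTC) matches the top strand directly at positions 159–166; it anneals to the bottom strand with its 3' end pointing downstream toward position 166.
The 3' ends diverge (primer A extends toward position 1, primer B toward position 173), so the primers never converge on a shared product.

No product — the primers' 3' ends point away from each other.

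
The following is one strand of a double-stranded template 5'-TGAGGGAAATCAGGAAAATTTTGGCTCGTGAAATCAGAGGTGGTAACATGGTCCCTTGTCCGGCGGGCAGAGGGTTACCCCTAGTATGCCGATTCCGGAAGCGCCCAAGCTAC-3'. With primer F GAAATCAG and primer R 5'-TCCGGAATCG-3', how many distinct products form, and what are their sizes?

The forward primer GAAATCAG matches the top strand at positions 6–13, 30–37.
The reverse primer's reverse complement is CGATTCCGGA, matching at positions 90–99.
Each forward site pairs with the reverse site to give a product ending at position 99: sizes 94, 70 bp.

Two products: 94 bp, 70 bp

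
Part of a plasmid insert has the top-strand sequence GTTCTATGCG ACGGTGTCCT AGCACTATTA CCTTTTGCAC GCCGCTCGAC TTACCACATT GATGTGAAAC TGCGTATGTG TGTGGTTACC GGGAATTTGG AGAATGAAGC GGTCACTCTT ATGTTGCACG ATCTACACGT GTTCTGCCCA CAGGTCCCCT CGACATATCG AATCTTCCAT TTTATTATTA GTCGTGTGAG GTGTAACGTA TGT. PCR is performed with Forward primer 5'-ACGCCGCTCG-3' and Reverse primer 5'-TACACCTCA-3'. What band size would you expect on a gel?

Forward primer ACGCCGCTCG is found on the top strand at positions 39–48.
Reverse complement of the reverse primer: TGAGGTGTA. This occurs on the top strand at positions 197–205.
Amplicon spans positions 39–205: 167 bp.

167 bp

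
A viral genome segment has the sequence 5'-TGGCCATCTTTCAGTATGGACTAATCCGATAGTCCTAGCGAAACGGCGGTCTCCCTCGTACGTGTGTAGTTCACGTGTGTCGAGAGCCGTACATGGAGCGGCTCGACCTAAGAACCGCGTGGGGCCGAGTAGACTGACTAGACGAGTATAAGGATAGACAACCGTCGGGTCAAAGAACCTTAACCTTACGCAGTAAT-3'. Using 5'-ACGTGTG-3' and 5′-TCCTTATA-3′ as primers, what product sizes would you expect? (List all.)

The forward primer ACGTGTG matches the top strand at positions 60–66, 73–79.
The reverse primer's reverse complement is TATAAGGA, matching at positions 147–154.
Each forward site pairs with the reverse site to give a product ending at position 154: sizes 95, 82 bp.

95 bp, 82 bp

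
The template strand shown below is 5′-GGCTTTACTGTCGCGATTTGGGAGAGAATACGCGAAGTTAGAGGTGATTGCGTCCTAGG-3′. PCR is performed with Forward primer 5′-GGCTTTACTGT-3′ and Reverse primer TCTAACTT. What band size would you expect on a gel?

42 bp

Scanning the template, GGCTTTACTGT occurs at positions 1–11; this primer anneals to the bottom strand there with its 3' end pointing downstream.
Taking the reverse complement of TCTAACTT gives AAGTTAGA, found at positions 35–42 on the template; the primer anneals here to the top strand with its 3' end pointing upstream.
Amplicon spans positions 1–42: 42 bp.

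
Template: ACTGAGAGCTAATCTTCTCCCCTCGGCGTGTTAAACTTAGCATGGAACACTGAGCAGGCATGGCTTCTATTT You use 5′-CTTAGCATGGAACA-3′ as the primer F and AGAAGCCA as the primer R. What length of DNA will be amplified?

The forward primer matches the template at positions 36–49.
Reverse complement of the reverse primer: TGGCTTCT. This occurs on the top strand at positions 61–68.
The product runs from position 36 to position 68, so its length is 68 − 36 + 1 = 33 bp.

33 bp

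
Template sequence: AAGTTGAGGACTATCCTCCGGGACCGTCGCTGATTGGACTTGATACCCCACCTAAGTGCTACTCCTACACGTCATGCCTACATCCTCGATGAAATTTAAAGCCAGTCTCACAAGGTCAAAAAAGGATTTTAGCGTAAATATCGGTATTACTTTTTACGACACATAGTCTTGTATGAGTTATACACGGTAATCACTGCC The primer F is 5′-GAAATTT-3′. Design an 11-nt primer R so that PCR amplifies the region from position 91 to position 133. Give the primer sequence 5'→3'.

The product's 3' end on the top strand is position 133.
The reverse primer anneals to the top strand over positions 123–133, i.e. to AGGATTTTAGC.
Its sequence written 5'→3' is the reverse complement: GCTAAAATCCT.

5'-GCTAAAATCCT-3'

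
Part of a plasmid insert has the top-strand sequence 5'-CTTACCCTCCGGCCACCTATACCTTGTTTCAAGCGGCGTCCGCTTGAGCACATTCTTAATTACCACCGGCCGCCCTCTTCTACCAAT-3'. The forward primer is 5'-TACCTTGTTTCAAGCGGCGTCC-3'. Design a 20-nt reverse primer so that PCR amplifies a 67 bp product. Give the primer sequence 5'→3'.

5'-TTGGTAGAAGAGGGCGGCCG-3'

The forward primer binds at positions 20–41, so a 67 bp product ends at position 20 + 67 − 1 = 86.
The reverse primer anneals to the top strand over positions 67–86, i.e. to CGGCCGCCCTCTTCTACCAA.
Its sequence written 5'→3' is the reverse complement: TTGGTAGAAGAGGGCGGCCG.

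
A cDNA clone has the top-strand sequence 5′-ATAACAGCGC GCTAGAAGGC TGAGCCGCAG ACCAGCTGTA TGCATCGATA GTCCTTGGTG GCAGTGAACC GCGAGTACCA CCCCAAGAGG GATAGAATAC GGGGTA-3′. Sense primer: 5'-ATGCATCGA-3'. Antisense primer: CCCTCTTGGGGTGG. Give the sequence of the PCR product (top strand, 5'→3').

5'-ATGCATCGATAGTCCTTGGTGGCAGTGAACCGCGAGTACCACCCCAAGAGGG-3'

Forward primer ATGCATCGA is found on the top strand at positions 40–48.
The reverse primer's reverse complement is CCACCCCAAGAGGG, which matches the template at positions 78–91.
The product is the template from position 40 through 91 (52 bp).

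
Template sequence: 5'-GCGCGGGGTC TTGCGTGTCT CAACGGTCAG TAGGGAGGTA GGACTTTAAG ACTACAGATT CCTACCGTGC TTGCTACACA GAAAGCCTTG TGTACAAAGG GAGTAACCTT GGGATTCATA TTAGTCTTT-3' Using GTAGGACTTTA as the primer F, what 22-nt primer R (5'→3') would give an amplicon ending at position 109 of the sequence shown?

5'-AGGTTACTCCCTTTGTACACAA-3'

The forward primer binds at positions 38–48; the product's 3' end on the top strand is position 109.
The reverse primer anneals to the top strand over positions 88–109, i.e. to TTGTGTACAAAGGGAGTAACCT.
Its sequence written 5'→3' is the reverse complement: AGGTTACTCCCTTTGTACACAA.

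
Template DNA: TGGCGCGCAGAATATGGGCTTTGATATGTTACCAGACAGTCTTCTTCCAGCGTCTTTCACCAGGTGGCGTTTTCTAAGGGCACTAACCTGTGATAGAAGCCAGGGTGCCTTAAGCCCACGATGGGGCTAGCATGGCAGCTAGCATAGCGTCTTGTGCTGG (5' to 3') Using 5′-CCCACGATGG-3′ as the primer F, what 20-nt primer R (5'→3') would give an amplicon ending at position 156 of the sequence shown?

The forward primer binds at positions 115–124; the product's 3' end on the top strand is position 156.
The reverse primer anneals to the top strand over positions 137–156, i.e. to AGCTAGCATAGCGTCTTGTG.
Its sequence written 5'→3' is the reverse complement: CACAAGACGCTATGCTAGCT.

5'-CACAAGACGCTATGCTAGCT-3'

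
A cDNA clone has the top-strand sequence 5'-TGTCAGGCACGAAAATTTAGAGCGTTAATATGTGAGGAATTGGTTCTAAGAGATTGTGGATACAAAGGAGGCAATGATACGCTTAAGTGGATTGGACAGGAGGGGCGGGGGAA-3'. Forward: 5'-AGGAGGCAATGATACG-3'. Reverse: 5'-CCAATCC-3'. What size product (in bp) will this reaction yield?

Scanning the template, AGGAGGCAATGATACG occurs at positions 66–81; this primer anneals to the bottom strand there with its 3' end pointing downstream.
Reverse complement of the reverse primer: GGATTGG. This occurs on the top strand at positions 89–95.
The product runs from position 66 to position 95, so its length is 95 − 66 + 1 = 30 bp.

30 bp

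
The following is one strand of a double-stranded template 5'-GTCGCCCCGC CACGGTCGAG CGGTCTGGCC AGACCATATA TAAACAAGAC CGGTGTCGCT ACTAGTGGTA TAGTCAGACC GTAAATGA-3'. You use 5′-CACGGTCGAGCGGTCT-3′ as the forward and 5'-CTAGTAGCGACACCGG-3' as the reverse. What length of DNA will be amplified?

55 bp

Scanning the template, CACGGTCGAGCGGTCT occurs at positions 11–26; this primer anneals to the bottom strand there with its 3' end pointing downstream.
Reverse complement of the reverse primer: CCGGTGTCGCTACTAG. This occurs on the top strand at positions 50–65.
Product length = (reverse-primer end) − (forward-primer start) + 1 = 65 − 11 + 1 = 55 bp.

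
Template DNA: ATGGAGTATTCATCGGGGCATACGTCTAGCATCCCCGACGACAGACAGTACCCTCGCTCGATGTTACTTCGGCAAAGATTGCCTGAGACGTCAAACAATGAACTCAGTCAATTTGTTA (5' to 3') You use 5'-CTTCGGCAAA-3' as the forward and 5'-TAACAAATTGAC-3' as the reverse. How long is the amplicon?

Scanning the template, CTTCGGCAAA occurs at positions 67–76; this primer anneals to the bottom strand there with its 3' end pointing downstream.
The reverse primer's reverse complement is GTCAATTTGTTA, which matches the template at positions 107–118.
Amplicon spans positions 67–118: 52 bp.

52 bp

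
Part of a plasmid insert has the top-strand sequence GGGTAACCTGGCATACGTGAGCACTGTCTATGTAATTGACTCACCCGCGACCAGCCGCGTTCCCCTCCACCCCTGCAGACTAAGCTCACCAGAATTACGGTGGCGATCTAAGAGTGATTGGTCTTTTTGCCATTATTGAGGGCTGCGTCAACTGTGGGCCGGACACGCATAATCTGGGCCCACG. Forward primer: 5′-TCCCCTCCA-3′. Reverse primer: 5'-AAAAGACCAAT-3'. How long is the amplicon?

67 bp

The forward primer matches the template at positions 61–69.
Taking the reverse complement of AAAAGACCAAT gives ATTGGTCTTTT, found at positions 117–127 on the template; the primer anneals here to the top strand with its 3' end pointing upstream.
The product runs from position 61 to position 127, so its length is 127 − 61 + 1 = 67 bp.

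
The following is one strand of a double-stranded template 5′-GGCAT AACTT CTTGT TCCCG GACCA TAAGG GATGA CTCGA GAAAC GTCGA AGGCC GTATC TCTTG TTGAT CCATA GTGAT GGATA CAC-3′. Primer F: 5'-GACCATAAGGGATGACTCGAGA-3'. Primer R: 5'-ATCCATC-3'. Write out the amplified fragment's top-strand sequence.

5'-GACCATAAGGGATGACTCGAGAAACGTCGAAGGCCGTATCTCTTGTTGATCCATAGTGATGGAT-3'

The forward primer matches the template at positions 21–42.
Reverse complement of the reverse primer: GATGGAT. This occurs on the top strand at positions 78–84.
The product is the template from position 21 through 84 (64 bp).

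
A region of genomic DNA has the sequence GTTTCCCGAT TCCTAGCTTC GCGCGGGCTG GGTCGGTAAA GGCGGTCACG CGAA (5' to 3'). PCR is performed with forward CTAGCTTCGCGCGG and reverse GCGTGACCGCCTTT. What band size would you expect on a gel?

Scanning the template, CTAGCTTCGCGCGG occurs at positions 13–26; this primer anneals to the bottom strand there with its 3' end pointing downstream.
Taking the reverse complement of GCGTGACCGCCTTT gives AAAGGCGGTCACGC, found at positions 38–51 on the template; the primer anneals here to the top strand with its 3' end pointing upstream.
The product runs from position 13 to position 51, so its length is 51 − 13 + 1 = 39 bp.

39 bp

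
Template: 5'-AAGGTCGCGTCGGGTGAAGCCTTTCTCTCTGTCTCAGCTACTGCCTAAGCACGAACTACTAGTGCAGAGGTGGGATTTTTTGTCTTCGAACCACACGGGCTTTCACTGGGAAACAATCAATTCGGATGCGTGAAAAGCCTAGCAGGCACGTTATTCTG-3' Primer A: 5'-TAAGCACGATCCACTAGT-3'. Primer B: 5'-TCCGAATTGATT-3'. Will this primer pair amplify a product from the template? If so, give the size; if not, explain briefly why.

Primer A (TAAGCACGATCCACTAGT) does not match the top strand, and its reverse complement ACTAGTGGATCGTGCTTA does not match either.
With no annealing site for primer A, no amplification occurs.

No product — primer A has no binding site in the template.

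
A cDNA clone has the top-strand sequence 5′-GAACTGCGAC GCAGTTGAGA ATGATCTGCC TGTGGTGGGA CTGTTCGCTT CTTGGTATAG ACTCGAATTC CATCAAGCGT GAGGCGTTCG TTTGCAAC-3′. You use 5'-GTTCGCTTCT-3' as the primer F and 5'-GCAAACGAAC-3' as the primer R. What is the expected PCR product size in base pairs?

53 bp

Forward primer GTTCGCTTCT is found on the top strand at positions 43–52.
Reverse complement of the reverse primer: GTTCGTTTGC. This occurs on the top strand at positions 86–95.
Amplicon spans positions 43–95: 53 bp.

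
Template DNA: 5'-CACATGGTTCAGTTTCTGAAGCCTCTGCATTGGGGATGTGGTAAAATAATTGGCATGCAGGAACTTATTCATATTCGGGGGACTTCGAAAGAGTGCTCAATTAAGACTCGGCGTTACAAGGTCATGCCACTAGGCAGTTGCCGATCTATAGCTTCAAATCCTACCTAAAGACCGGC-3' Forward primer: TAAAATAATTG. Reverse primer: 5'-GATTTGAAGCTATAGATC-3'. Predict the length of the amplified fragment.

119 bp

The forward primer matches the template at positions 42–52.
Taking the reverse complement of GATTTGAAGCTATAGATC gives GATCTATAGCTTCAAATC, found at positions 143–160 on the template; the primer anneals here to the top strand with its 3' end pointing upstream.
The product runs from position 42 to position 160, so its length is 160 − 42 + 1 = 119 bp.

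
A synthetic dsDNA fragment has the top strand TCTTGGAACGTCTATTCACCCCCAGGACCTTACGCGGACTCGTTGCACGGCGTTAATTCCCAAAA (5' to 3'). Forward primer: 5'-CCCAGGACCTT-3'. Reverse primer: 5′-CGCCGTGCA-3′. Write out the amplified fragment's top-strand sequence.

Scanning the template, CCCAGGACCTT occurs at positions 21–31; this primer anneals to the bottom strand there with its 3' end pointing downstream.
Reverse complement of the reverse primer: TGCACGGCG. This occurs on the top strand at positions 44–52.
The product is the template from position 21 through 52 (32 bp).

5'-CCCAGGACCTTACGCGGACTCGTTGCACGGCG-3'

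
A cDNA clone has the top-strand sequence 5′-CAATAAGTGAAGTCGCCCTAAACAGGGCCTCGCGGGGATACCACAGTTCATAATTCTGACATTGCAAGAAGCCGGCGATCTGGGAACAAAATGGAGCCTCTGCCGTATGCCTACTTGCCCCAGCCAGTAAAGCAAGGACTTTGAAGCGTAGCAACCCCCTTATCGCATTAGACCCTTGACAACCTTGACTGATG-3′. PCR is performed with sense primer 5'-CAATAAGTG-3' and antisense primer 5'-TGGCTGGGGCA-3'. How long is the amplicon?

The forward primer matches the template at positions 1–9.
Reverse complement of the reverse primer: TGCCCCAGCCA. This occurs on the top strand at positions 116–126.
The product runs from position 1 to position 126, so its length is 126 − 1 + 1 = 126 bp.

126 bp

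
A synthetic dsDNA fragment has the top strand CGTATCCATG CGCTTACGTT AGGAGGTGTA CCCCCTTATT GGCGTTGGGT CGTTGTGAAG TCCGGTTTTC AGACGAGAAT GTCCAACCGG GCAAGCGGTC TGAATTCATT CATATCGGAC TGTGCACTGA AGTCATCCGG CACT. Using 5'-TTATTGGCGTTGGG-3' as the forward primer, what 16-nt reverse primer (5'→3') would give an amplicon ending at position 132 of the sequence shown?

5'-CTTCAGTGCACAGTCC-3'

The forward primer binds at positions 36–49; the product's 3' end on the top strand is position 132.
The reverse primer anneals to the top strand over positions 117–132, i.e. to GGACTGTGCACTGAAG.
Its sequence written 5'→3' is the reverse complement: CTTCAGTGCACAGTCC.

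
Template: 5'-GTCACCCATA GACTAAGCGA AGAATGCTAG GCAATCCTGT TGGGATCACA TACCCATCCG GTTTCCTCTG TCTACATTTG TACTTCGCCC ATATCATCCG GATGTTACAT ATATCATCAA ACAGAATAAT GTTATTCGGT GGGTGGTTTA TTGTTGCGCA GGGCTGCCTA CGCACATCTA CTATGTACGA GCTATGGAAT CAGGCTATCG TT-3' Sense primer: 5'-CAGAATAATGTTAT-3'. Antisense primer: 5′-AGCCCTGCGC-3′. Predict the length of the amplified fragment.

Forward primer CAGAATAATGTTAT is found on the top strand at positions 122–135.
The reverse primer's reverse complement is GCGCAGGGCT, which matches the template at positions 156–165.
The product runs from position 122 to position 165, so its length is 165 − 122 + 1 = 44 bp.

44 bp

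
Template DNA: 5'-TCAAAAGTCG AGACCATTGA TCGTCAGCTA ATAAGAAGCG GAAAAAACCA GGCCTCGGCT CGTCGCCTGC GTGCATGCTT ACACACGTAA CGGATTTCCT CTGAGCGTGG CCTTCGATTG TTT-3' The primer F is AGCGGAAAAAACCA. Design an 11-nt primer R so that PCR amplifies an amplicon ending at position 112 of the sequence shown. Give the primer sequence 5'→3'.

The forward primer binds at positions 37–50; the product's 3' end on the top strand is position 112.
The reverse primer anneals to the top strand over positions 102–112, i.e. to TGAGCGTGGCC.
Its sequence written 5'→3' is the reverse complement: GGCCACGCTCA.

5'-GGCCACGCTCA-3'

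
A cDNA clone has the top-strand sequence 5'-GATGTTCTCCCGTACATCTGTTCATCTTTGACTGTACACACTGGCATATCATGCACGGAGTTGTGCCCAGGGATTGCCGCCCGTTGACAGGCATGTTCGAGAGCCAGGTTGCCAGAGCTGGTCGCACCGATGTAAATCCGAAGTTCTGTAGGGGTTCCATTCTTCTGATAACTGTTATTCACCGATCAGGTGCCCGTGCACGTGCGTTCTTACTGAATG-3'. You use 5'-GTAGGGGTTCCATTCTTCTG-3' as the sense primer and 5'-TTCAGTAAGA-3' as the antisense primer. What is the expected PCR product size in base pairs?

70 bp

Forward primer GTAGGGGTTCCATTCTTCTG is found on the top strand at positions 148–167.
Taking the reverse complement of TTCAGTAAGA gives TCTTACTGAA, found at positions 208–217 on the template; the primer anneals here to the top strand with its 3' end pointing upstream.
Amplicon spans positions 148–217: 70 bp.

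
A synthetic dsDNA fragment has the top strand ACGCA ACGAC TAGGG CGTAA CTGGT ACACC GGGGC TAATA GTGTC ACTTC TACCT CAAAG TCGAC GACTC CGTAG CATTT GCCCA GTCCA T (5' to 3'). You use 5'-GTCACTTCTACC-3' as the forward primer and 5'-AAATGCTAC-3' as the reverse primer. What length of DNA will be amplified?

Forward primer GTCACTTCTACC is found on the top strand at positions 43–54.
The reverse primer's reverse complement is GTAGCATTT, which matches the template at positions 72–80.
Amplicon spans positions 43–80: 38 bp.

38 bp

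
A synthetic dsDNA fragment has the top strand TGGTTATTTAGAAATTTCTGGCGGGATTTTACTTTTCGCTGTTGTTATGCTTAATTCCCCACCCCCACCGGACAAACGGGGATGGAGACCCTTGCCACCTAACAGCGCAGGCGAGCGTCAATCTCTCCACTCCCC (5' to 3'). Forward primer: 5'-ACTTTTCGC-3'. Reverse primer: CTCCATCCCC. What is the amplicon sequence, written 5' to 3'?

The forward primer matches the template at positions 31–39.
The reverse primer's reverse complement is GGGGATGGAG, which matches the template at positions 78–87.
The product is the template from position 31 through 87 (57 bp).

5'-ACTTTTCGCTGTTGTTATGCTTAATTCCCCACCCCCACCGGACAAACGGGGATGGAG-3'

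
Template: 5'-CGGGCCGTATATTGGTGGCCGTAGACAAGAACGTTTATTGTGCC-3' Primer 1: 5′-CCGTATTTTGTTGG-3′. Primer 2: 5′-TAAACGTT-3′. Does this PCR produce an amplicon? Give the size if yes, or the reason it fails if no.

Primer 1 (CCGTATTTTGTTGG) does not match the top strand, and its reverse complement CCAACAAAATACGG does not match either.
With no annealing site for primer 1, no amplification occurs.

No product — primer 1 has no binding site in the template.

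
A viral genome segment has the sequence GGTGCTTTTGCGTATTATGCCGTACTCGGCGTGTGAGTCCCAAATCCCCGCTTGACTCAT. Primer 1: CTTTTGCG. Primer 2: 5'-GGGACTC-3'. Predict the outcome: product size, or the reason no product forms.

Primer 1 (CTTTTGCG) matches the top strand at positions 5–12; it acts as a forward primer.
Primer 2's reverse complement is GAGTCCC, matching the top strand at positions 35–41; it acts as a reverse primer.
The 3' ends face each other across positions 5–41, giving a 37 bp product.

Yes — a 37 bp product.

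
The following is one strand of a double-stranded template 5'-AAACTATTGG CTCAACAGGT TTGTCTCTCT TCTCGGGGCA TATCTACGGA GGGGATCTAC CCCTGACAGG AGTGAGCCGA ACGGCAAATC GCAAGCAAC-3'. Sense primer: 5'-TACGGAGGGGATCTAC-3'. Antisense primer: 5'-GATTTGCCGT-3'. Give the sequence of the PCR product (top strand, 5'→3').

5'-TACGGAGGGGATCTACCCCTGACAGGAGTGAGCCGAACGGCAAATC-3'

Forward primer TACGGAGGGGATCTAC is found on the top strand at positions 45–60.
The reverse primer's reverse complement is ACGGCAAATC, which matches the template at positions 81–90.
The product is the template from position 45 through 90 (46 bp).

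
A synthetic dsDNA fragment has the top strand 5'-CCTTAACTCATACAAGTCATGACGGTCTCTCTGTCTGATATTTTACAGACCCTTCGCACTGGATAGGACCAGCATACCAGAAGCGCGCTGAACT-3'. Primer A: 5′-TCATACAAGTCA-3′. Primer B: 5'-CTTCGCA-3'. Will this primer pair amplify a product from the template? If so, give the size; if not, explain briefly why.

Primer A (TCATACAAGTCA) matches the top strand at positions 8–19 (3' end points downstream).
Primer B (CTTCGCA) also matches the top strand directly, at positions 52–58 — its reverse complement TGCGAAG is not present.
Both primers anneal to the bottom strand with 3' ends pointing the same way, so neither can prime synthesis back toward the other.

No product — both primers anneal to the same strand and extend in the same direction.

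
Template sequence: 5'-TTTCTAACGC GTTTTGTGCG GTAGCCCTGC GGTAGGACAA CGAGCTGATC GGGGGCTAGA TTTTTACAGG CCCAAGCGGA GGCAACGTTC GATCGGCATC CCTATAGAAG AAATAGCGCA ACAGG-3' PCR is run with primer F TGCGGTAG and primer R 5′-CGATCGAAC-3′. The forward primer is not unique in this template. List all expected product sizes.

The forward primer TGCGGTAG matches the top strand at positions 17–24, 28–35.
The reverse primer's reverse complement is GTTCGATCG, matching at positions 87–95.
Each forward site pairs with the reverse site to give a product ending at position 95: sizes 79, 68 bp.

79 bp, 68 bp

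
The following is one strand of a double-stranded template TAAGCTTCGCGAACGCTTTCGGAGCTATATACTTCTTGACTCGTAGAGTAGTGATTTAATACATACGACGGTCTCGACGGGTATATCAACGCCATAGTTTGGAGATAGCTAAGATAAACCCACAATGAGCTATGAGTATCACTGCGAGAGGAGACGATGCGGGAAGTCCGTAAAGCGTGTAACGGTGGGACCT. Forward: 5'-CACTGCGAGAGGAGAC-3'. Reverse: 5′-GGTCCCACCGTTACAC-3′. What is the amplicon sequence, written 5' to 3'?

5'-CACTGCGAGAGGAGACGATGCGGGAAGTCCGTAAAGCGTGTAACGGTGGGACC-3'

Scanning the template, CACTGCGAGAGGAGAC occurs at positions 140–155; this primer anneals to the bottom strand there with its 3' end pointing downstream.
Reverse complement of the reverse primer: GTGTAACGGTGGGACC. This occurs on the top strand at positions 177–192.
The product is the template from position 140 through 192 (53 bp).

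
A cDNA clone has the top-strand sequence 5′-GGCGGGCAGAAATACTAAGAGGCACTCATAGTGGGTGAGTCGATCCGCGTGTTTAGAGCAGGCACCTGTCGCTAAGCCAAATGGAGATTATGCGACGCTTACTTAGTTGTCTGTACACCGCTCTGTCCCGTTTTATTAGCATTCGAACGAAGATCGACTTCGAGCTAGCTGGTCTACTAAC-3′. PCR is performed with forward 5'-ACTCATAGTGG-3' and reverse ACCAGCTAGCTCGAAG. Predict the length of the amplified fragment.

Scanning the template, ACTCATAGTGG occurs at positions 24–34; this primer anneals to the bottom strand there with its 3' end pointing downstream.
Taking the reverse complement of ACCAGCTAGCTCGAAG gives CTTCGAGCTAGCTGGT, found at positions 158–173 on the template; the primer anneals here to the top strand with its 3' end pointing upstream.
Product length = (reverse-primer end) − (forward-primer start) + 1 = 173 − 24 + 1 = 150 bp.

150 bp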